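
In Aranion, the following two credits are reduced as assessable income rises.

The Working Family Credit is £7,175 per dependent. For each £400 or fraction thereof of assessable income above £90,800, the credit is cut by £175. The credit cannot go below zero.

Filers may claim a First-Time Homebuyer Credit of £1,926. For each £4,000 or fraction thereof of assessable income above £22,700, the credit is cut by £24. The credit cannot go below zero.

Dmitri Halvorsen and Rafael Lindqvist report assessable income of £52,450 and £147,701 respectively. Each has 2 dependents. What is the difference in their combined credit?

Dmitri (£52,450): Working Family Credit: base = 2 × £7,175 = £14,350. £52,450 is at or below the £90,800 threshold, so the full £14,350 applies. First-Time Homebuyer Credit: income exceeds £22,700 by £29,750, which is 8 full-or-partial £4,000 increments; reduction = 8 × £24 = £192, leaving £1,734. total £14,350 + £1,734 = £16,084
Rafael (£147,701): Working Family Credit: base = 2 × £7,175 = £14,350. income exceeds £90,800 by £56,901 → 143 increments × £175 = £25,025 ≥ base, so the credit is £0. First-Time Homebuyer Credit: income exceeds £22,700 by £125,001, which is 32 full-or-partial £4,000 increments; reduction = 32 × £24 = £768, leaving £1,158. total £0 + £1,158 = £1,158
Difference: |£16,084 − £1,158| = £14,926.

£14,926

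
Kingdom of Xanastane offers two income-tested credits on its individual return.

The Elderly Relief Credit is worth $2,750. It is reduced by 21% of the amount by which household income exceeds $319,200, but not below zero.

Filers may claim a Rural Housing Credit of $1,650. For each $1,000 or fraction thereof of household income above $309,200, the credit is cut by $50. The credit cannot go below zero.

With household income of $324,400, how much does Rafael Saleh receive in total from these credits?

$2,508

Elderly Relief Credit: 21% of the $5,200 excess over $319,200 is $1,092; credit = $2,750 − $1,092 = $1,658.
Rural Housing Credit: income exceeds $309,200 by $15,200, which is 16 full-or-partial $1,000 increments; reduction = 16 × $50 = $800, leaving $850.
Total: $1,658 + $850 = $2,508.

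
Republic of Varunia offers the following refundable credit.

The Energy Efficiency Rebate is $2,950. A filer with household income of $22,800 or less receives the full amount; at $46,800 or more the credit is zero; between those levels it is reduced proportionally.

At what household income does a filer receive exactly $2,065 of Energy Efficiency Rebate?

$30,000

$2,065 is 2,065/2,950 of the full $2,950, so 885/2,950 of the $24,000 range has been used: income = $22,800 + $24,000 × 885/2,950 = $30,000.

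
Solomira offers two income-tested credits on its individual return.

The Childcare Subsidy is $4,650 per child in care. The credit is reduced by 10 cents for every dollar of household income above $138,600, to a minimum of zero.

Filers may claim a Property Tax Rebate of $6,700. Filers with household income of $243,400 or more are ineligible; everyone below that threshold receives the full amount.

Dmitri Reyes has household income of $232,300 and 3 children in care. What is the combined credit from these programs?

$11,280

Childcare Subsidy: base = 3 × $4,650 = $13,950. 10% of the $93,700 excess over $138,600 is $9,370; credit = $13,950 − $9,370 = $4,580.
Property Tax Rebate: $232,300 is below the $243,400 cutoff, so the full $6,700 applies.
Total: $4,580 + $6,700 = $11,280.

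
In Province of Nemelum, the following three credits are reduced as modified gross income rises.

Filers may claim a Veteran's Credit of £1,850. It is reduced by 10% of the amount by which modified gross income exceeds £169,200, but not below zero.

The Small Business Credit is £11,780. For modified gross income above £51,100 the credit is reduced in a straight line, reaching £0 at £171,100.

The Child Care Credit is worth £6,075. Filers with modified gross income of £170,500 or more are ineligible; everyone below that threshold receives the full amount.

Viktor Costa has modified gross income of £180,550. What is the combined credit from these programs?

Veteran's Credit: 10% of the £11,350 excess over £169,200 is £1,135; credit = £1,850 − £1,135 = £715.
Small Business Credit: £180,550 is at or above £171,100, so the credit is £0.
Child Care Credit: £180,550 meets or exceeds the £170,500 cutoff, so the credit is £0.
Total: £715 + £0 + £0 = £715.

£715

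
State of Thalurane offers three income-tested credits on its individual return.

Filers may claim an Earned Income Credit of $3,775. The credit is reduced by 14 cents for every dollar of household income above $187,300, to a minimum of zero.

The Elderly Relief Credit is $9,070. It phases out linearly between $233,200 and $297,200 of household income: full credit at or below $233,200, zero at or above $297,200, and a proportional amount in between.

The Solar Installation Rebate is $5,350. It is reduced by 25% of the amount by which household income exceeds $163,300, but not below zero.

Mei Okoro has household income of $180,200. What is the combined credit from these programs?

$13,970

Earned Income Credit: $180,200 is at or below the $187,300 threshold, so the full $3,775 applies.
Elderly Relief Credit: $180,200 is at or below the $233,200 threshold, so the full $9,070 applies.
Solar Installation Rebate: 25% of the $16,900 excess over $163,300 is $4,225; credit = $5,350 − $4,225 = $1,125.
Total: $3,775 + $9,070 + $1,125 = $13,970.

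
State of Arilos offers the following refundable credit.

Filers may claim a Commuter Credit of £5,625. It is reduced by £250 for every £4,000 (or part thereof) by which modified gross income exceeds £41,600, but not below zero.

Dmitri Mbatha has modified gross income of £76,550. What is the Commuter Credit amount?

Commuter Credit: income exceeds £41,600 by £34,950, which is 9 full-or-partial £4,000 increments; reduction = 9 × £250 = £2,250, leaving £3,375.

£3,375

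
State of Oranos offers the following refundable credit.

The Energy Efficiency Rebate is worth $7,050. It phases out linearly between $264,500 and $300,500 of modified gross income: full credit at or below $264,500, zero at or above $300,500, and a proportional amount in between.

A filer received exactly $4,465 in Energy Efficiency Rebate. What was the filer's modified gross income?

$277,700

$4,465 is 4,465/7,050 of the full $7,050, so 2,585/7,050 of the $36,000 range has been used: income = $264,500 + $36,000 × 2,585/7,050 = $277,700.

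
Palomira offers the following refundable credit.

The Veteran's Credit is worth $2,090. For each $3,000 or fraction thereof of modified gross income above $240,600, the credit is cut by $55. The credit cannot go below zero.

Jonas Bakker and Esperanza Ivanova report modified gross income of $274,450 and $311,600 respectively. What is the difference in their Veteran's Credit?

Jonas ($274,450): Veteran's Credit: income exceeds $240,600 by $33,850, which is 12 full-or-partial $3,000 increments; reduction = 12 × $55 = $660, leaving $1,430.
Esperanza ($311,600): Veteran's Credit: income exceeds $240,600 by $71,000, which is 24 full-or-partial $3,000 increments; reduction = 24 × $55 = $1,320, leaving $770.
Difference: |$1,430 − $770| = $660.

$660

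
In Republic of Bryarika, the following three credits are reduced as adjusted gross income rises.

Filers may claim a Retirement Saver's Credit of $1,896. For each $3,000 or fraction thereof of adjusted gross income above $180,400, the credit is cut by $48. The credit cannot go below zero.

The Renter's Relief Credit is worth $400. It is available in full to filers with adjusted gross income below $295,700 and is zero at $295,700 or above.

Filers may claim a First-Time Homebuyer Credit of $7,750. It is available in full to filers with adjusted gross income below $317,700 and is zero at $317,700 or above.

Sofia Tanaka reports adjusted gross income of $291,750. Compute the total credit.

$8,222

Retirement Saver's Credit: income exceeds $180,400 by $111,350, which is 38 full-or-partial $3,000 increments; reduction = 38 × $48 = $1,824, leaving $72.
Renter's Relief Credit: $291,750 is below the $295,700 cutoff, so the full $400 applies.
First-Time Homebuyer Credit: $291,750 is below the $317,700 cutoff, so the full $7,750 applies.
Total: $72 + $400 + $7,750 = $8,222.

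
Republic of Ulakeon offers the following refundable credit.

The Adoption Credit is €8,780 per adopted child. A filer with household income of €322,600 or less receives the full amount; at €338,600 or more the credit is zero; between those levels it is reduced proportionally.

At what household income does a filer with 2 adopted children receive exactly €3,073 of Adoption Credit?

Full credit = 2 × €8,780 = €17,560.
€3,073 is 3,073/17,560 of the full €17,560, so 14,487/17,560 of the €16,000 range has been used: income = €322,600 + €16,000 × 14,487/17,560 = €335,800.

€335,800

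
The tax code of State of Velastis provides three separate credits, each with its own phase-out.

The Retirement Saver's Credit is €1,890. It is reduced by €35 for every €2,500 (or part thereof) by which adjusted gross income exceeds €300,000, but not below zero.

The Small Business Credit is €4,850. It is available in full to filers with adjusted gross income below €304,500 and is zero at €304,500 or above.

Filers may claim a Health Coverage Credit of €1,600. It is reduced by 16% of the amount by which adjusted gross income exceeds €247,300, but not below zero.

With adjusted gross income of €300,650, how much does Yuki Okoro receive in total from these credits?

Retirement Saver's Credit: income exceeds €300,000 by €650, which is 1 full-or-partial €2,500 increment; reduction = 1 × €35 = €35, leaving €1,855.
Small Business Credit: €300,650 is below the €304,500 cutoff, so the full €4,850 applies.
Health Coverage Credit: 16% of the €53,350 excess over €247,300 is €8,536 ≥ base, so the credit is €0.
Total: €1,855 + €4,850 + €0 = €6,705.

€6,705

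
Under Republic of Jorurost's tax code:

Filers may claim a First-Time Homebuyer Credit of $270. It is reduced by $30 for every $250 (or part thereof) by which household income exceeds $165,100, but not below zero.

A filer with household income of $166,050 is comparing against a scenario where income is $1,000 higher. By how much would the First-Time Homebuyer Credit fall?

At $166,050 — income exceeds $165,100 by $950, which is 4 full-or-partial $250 increments; reduction = 4 × $30 = $120, leaving $150.
At $167,050 — income exceeds $165,100 by $1,950, which is 8 full-or-partial $250 increments; reduction = 8 × $30 = $240, leaving $30.
Lost: $150 − $30 = $120.

$120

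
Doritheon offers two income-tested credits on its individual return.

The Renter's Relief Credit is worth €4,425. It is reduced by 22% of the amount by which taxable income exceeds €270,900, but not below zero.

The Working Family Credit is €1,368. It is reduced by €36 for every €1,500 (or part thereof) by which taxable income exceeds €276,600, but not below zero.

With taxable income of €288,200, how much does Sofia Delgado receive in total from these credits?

Renter's Relief Credit: 22% of the €17,300 excess over €270,900 is €3,806; credit = €4,425 − €3,806 = €619.
Working Family Credit: income exceeds €276,600 by €11,600, which is 8 full-or-partial €1,500 increments; reduction = 8 × €36 = €288, leaving €1,080.
Total: €619 + €1,080 = €1,699.

€1,699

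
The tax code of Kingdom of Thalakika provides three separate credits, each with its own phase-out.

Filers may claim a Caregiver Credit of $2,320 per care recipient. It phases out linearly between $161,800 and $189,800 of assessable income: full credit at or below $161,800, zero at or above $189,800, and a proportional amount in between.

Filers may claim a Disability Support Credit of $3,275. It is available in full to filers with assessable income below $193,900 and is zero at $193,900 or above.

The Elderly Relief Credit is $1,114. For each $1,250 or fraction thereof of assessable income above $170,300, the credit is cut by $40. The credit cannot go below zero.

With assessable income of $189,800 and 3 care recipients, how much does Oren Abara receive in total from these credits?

$3,749

Caregiver Credit: base = 3 × $2,320 = $6,960. $189,800 is at or above $189,800, so the credit is $0.
Disability Support Credit: $189,800 is below the $193,900 cutoff, so the full $3,275 applies.
Elderly Relief Credit: income exceeds $170,300 by $19,500, which is 16 full-or-partial $1,250 increments; reduction = 16 × $40 = $640, leaving $474.
Total: $0 + $3,275 + $474 = $3,749.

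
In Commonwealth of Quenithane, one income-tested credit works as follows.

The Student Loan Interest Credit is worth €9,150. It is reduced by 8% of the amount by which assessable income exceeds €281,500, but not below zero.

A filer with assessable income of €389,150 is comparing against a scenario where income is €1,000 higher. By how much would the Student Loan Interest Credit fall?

€80

At €389,150 — 8% of the €107,650 excess over €281,500 is €8,612; credit = €9,150 − €8,612 = €538.
At €390,150 — 8% of the €108,650 excess over €281,500 is €8,692; credit = €9,150 − €8,692 = €458.
Lost: €538 − €458 = €80.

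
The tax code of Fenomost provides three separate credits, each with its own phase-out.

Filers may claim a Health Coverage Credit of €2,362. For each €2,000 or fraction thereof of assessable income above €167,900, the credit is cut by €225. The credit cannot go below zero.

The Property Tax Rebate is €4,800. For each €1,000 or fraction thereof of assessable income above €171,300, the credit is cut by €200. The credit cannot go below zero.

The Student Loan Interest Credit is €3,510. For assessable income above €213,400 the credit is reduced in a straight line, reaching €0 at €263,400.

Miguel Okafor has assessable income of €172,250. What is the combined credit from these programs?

€9,797

Health Coverage Credit: income exceeds €167,900 by €4,350, which is 3 full-or-partial €2,000 increments; reduction = 3 × €225 = €675, leaving €1,687.
Property Tax Rebate: income exceeds €171,300 by €950, which is 1 full-or-partial €1,000 increment; reduction = 1 × €200 = €200, leaving €4,600.
Student Loan Interest Credit: €172,250 is at or below the €213,400 threshold, so the full €3,510 applies.
Total: €1,687 + €4,600 + €3,510 = €9,797.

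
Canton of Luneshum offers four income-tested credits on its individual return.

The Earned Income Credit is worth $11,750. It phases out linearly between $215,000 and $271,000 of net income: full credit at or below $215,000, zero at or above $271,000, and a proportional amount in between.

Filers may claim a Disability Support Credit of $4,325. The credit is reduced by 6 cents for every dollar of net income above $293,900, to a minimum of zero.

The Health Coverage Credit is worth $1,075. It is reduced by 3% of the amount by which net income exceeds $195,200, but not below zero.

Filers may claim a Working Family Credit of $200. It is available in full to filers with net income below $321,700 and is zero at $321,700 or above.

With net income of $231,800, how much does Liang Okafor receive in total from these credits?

$12,750

Earned Income Credit: $231,800 is $16,800 into a $56,000 phase-out range, leaving 39,200/56,000 of the credit: $11,750 × 39,200/56,000 = $8,225.
Disability Support Credit: $231,800 is at or below the $293,900 threshold, so the full $4,325 applies.
Health Coverage Credit: 3% of the $36,600 excess over $195,200 is $1,098 ≥ base, so the credit is $0.
Working Family Credit: $231,800 is below the $321,700 cutoff, so the full $200 applies.
Total: $8,225 + $4,325 + $0 + $200 = $12,750.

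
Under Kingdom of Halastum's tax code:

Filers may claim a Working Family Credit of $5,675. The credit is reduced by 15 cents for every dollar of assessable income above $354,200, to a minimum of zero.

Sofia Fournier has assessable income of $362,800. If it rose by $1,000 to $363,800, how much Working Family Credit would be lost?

At $362,800 — 15% of the $8,600 excess over $354,200 is $1,290; credit = $5,675 − $1,290 = $4,385.
At $363,800 — 15% of the $9,600 excess over $354,200 is $1,440; credit = $5,675 − $1,440 = $4,235.
Lost: $4,385 − $4,235 = $150.

$150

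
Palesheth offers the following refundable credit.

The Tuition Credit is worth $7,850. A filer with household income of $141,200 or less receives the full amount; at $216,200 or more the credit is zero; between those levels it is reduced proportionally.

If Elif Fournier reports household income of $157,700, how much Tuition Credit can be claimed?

$6,123

Tuition Credit: $157,700 is $16,500 into a $75,000 phase-out range, leaving 58,500/75,000 of the credit: $7,850 × 58,500/75,000 = $6,123.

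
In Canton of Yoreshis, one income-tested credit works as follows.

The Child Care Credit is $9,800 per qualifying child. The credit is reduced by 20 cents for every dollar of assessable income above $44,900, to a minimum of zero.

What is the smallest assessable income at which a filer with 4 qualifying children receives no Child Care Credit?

Full credit = 4 × $9,800 = $39,200.
The credit falls by 20% of each dollar above $44,900, so it reaches zero when the excess is $39,200 / 20% = $196,000: income = $44,900 + $196,000 = $240,900.

$240,900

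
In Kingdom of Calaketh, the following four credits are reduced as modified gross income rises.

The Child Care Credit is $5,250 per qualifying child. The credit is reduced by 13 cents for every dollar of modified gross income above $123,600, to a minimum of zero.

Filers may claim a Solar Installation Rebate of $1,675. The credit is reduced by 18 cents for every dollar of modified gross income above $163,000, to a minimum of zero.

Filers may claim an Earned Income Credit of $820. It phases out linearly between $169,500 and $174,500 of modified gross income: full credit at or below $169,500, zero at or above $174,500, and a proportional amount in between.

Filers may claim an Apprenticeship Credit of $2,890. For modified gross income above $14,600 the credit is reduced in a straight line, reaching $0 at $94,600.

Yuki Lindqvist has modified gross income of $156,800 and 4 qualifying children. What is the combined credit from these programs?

Child Care Credit: base = 4 × $5,250 = $21,000. 13% of the $33,200 excess over $123,600 is $4,316; credit = $21,000 − $4,316 = $16,684.
Solar Installation Rebate: $156,800 is at or below the $163,000 threshold, so the full $1,675 applies.
Earned Income Credit: $156,800 is at or below the $169,500 threshold, so the full $820 applies.
Apprenticeship Credit: $156,800 is at or above $94,600, so the credit is $0.
Total: $16,684 + $1,675 + $820 + $0 = $19,179.

$19,179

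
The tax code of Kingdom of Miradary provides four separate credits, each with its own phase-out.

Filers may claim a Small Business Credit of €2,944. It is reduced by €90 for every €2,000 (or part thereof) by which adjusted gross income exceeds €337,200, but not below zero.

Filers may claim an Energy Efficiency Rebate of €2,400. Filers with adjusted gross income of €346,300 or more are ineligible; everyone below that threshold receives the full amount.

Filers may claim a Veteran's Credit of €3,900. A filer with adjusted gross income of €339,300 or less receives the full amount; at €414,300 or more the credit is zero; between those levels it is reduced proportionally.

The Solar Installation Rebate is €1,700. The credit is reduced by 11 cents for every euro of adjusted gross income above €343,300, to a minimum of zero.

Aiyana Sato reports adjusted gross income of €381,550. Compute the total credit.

Small Business Credit: income exceeds €337,200 by €44,350, which is 23 full-or-partial €2,000 increments; reduction = 23 × €90 = €2,070, leaving €874.
Energy Efficiency Rebate: €381,550 meets or exceeds the €346,300 cutoff, so the credit is €0.
Veteran's Credit: €381,550 is €42,250 into a €75,000 phase-out range, leaving 32,750/75,000 of the credit: €3,900 × 32,750/75,000 = €1,703.
Solar Installation Rebate: 11% of the €38,250 excess over €343,300 is €4,207.50 ≥ base, so the credit is €0.
Total: €874 + €0 + €1,703 + €0 = €2,577.

€2,577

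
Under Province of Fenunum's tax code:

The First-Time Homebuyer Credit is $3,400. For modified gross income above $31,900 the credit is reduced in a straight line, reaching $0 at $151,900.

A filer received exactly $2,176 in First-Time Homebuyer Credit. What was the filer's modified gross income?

$75,100

$2,176 is 2,176/3,400 of the full $3,400, so 1,224/3,400 of the $120,000 range has been used: income = $31,900 + $120,000 × 1,224/3,400 = $75,100.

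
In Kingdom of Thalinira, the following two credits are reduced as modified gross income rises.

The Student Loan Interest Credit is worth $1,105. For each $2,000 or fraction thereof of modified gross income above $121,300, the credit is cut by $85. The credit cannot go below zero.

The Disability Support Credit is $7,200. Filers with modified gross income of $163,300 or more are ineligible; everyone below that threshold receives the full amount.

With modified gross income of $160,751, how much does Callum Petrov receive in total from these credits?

Student Loan Interest Credit: income exceeds $121,300 by $39,451 → 20 increments × $85 = $1,700 ≥ base, so the credit is $0.
Disability Support Credit: $160,751 is below the $163,300 cutoff, so the full $7,200 applies.
Total: $0 + $7,200 = $7,200.

$7,200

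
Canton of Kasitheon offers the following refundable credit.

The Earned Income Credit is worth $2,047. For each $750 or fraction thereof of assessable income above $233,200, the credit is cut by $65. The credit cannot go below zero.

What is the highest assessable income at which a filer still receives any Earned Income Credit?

$256,450

After 31 increments the reduction is 31 × $65 = $2,015, leaving $32; one more increment wipes it out. Increment 31 ends at excess 31 × $750 = $23,250, so the highest qualifying income is $233,200 + $23,250 = $256,450.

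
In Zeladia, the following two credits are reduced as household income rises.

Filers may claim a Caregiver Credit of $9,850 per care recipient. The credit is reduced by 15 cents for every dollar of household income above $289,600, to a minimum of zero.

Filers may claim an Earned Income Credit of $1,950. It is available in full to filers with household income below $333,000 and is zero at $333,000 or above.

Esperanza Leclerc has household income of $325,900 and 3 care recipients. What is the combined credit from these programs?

$26,055

Caregiver Credit: base = 3 × $9,850 = $29,550. 15% of the $36,300 excess over $289,600 is $5,445; credit = $29,550 − $5,445 = $24,105.
Earned Income Credit: $325,900 is below the $333,000 cutoff, so the full $1,950 applies.
Total: $24,105 + $1,950 = $26,055.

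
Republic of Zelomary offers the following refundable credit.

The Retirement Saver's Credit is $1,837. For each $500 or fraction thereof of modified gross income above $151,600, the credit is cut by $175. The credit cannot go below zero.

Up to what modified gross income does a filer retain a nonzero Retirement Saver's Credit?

After 10 increments the reduction is 10 × $175 = $1,750, leaving $87; one more increment wipes it out. Increment 10 ends at excess 10 × $500 = $5,000, so the highest qualifying income is $151,600 + $5,000 = $156,600.

$156,600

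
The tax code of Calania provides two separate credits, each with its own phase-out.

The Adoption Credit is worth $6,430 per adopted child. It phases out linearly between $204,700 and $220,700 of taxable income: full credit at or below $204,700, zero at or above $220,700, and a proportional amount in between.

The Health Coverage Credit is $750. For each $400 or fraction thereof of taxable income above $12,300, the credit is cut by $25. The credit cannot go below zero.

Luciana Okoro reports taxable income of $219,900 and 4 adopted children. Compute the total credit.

$1,286

Adoption Credit: base = 4 × $6,430 = $25,720. $219,900 is $15,200 into a $16,000 phase-out range, leaving 800/16,000 of the credit: $25,720 × 800/16,000 = $1,286.
Health Coverage Credit: income exceeds $12,300 by $207,600 → 519 increments × $25 = $12,975 ≥ base, so the credit is $0.
Total: $1,286 + $0 = $1,286.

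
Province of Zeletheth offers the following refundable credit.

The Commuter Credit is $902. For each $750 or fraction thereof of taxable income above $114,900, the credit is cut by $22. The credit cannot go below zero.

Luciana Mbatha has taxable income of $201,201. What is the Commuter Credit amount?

Commuter Credit: income exceeds $114,900 by $86,301 → 116 increments × $22 = $2,552 ≥ base, so the credit is $0.

$0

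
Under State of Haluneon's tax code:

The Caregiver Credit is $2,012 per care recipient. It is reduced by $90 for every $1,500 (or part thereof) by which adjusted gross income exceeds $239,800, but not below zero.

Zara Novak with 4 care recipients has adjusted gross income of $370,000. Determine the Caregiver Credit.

$218

Caregiver Credit: base = 4 × $2,012 = $8,048. income exceeds $239,800 by $130,200, which is 87 full-or-partial $1,500 increments; reduction = 87 × $90 = $7,830, leaving $218.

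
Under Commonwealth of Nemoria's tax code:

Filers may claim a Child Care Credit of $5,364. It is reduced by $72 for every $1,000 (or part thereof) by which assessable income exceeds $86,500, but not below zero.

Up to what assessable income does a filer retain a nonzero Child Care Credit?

After 74 increments the reduction is 74 × $72 = $5,328, leaving $36; one more increment wipes it out. Increment 74 ends at excess 74 × $1,000 = $74,000, so the highest qualifying income is $86,500 + $74,000 = $160,500.

$160,500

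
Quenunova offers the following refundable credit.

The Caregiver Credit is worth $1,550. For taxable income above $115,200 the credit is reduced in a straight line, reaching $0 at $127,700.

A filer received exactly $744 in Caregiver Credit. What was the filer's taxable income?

$744 is 744/1,550 of the full $1,550, so 806/1,550 of the $12,500 range has been used: income = $115,200 + $12,500 × 806/1,550 = $121,700.

$121,700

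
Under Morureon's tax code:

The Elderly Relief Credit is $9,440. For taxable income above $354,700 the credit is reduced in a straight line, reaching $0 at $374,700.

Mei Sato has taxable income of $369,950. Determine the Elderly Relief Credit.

Elderly Relief Credit: $369,950 is $15,250 into a $20,000 phase-out range, leaving 4,750/20,000 of the credit: $9,440 × 4,750/20,000 = $2,242.

$2,242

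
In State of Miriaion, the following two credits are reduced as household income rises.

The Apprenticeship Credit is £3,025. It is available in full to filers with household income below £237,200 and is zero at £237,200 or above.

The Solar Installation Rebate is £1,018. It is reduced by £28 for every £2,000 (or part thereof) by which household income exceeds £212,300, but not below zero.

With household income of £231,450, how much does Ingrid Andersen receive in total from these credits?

Apprenticeship Credit: £231,450 is below the £237,200 cutoff, so the full £3,025 applies.
Solar Installation Rebate: income exceeds £212,300 by £19,150, which is 10 full-or-partial £2,000 increments; reduction = 10 × £28 = £280, leaving £738.
Total: £3,025 + £738 = £3,763.

£3,763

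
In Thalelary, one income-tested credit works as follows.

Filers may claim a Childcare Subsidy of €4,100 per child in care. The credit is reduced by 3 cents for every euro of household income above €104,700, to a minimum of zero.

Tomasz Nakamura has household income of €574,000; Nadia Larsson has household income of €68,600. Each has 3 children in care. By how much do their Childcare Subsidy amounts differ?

€12,300

Tomasz (€574,000): Childcare Subsidy: base = 3 × €4,100 = €12,300. 3% of the €469,300 excess over €104,700 is €14,079 ≥ base, so the credit is €0.
Nadia (€68,600): Childcare Subsidy: base = 3 × €4,100 = €12,300. €68,600 is at or below the €104,700 threshold, so the full €12,300 applies.
Difference: |€0 − €12,300| = €12,300.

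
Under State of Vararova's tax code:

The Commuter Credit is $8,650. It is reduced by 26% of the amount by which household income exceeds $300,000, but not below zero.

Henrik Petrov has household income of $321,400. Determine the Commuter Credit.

Commuter Credit: 26% of the $21,400 excess over $300,000 is $5,564; credit = $8,650 − $5,564 = $3,086.

$3,086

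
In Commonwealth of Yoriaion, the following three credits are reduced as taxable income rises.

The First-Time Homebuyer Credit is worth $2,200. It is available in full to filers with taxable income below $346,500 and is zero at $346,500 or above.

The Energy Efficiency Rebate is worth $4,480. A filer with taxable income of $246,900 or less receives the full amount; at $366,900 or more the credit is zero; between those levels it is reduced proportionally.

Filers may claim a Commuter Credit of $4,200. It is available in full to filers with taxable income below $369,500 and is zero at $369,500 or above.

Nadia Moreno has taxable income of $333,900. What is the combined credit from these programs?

$7,632

First-Time Homebuyer Credit: $333,900 is below the $346,500 cutoff, so the full $2,200 applies.
Energy Efficiency Rebate: $333,900 is $87,000 into a $120,000 phase-out range, leaving 33,000/120,000 of the credit: $4,480 × 33,000/120,000 = $1,232.
Commuter Credit: $333,900 is below the $369,500 cutoff, so the full $4,200 applies.
Total: $2,200 + $1,232 + $4,200 = $7,632.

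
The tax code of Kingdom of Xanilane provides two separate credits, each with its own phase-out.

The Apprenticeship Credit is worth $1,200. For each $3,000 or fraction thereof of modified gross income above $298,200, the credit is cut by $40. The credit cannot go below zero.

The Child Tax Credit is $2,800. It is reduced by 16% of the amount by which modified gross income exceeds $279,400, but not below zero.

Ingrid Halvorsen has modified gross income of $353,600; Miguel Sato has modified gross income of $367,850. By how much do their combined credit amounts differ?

Ingrid ($353,600): Apprenticeship Credit: income exceeds $298,200 by $55,400, which is 19 full-or-partial $3,000 increments; reduction = 19 × $40 = $760, leaving $440. Child Tax Credit: 16% of the $74,200 excess over $279,400 is $11,872 ≥ base, so the credit is $0. total $440 + $0 = $440
Miguel ($367,850): Apprenticeship Credit: income exceeds $298,200 by $69,650, which is 24 full-or-partial $3,000 increments; reduction = 24 × $40 = $960, leaving $240. Child Tax Credit: 16% of the $88,450 excess over $279,400 is $14,152 ≥ base, so the credit is $0. total $240 + $0 = $240
Difference: |$440 − $240| = $200.

$200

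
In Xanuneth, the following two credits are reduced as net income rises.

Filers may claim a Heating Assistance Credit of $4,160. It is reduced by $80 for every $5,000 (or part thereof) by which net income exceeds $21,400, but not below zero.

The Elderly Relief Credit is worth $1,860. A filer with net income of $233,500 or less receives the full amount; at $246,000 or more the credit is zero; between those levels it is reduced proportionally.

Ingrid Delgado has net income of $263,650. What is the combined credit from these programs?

$240

Heating Assistance Credit: income exceeds $21,400 by $242,250, which is 49 full-or-partial $5,000 increments; reduction = 49 × $80 = $3,920, leaving $240.
Elderly Relief Credit: $263,650 is at or above $246,000, so the credit is $0.
Total: $240 + $0 = $240.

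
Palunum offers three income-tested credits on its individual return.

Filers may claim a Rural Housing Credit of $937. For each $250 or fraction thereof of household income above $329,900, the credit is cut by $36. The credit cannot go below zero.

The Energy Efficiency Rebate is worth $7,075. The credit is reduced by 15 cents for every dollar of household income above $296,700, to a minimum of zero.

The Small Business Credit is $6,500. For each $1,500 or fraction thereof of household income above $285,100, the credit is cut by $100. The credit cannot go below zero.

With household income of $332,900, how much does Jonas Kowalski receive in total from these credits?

$5,450

Rural Housing Credit: income exceeds $329,900 by $3,000, which is 12 full-or-partial $250 increments; reduction = 12 × $36 = $432, leaving $505.
Energy Efficiency Rebate: 15% of the $36,200 excess over $296,700 is $5,430; credit = $7,075 − $5,430 = $1,645.
Small Business Credit: income exceeds $285,100 by $47,800, which is 32 full-or-partial $1,500 increments; reduction = 32 × $100 = $3,200, leaving $3,300.
Total: $505 + $1,645 + $3,300 = $5,450.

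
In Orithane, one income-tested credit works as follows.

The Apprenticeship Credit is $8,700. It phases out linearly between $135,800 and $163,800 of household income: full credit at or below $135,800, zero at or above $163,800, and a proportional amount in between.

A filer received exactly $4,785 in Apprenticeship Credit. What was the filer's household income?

$148,400

$4,785 is 4,785/8,700 of the full $8,700, so 3,915/8,700 of the $28,000 range has been used: income = $135,800 + $28,000 × 3,915/8,700 = $148,400.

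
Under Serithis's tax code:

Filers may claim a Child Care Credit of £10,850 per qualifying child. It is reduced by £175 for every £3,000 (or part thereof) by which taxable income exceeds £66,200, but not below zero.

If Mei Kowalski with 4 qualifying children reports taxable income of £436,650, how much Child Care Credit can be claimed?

£21,700

Child Care Credit: base = 4 × £10,850 = £43,400. income exceeds £66,200 by £370,450, which is 124 full-or-partial £3,000 increments; reduction = 124 × £175 = £21,700, leaving £21,700.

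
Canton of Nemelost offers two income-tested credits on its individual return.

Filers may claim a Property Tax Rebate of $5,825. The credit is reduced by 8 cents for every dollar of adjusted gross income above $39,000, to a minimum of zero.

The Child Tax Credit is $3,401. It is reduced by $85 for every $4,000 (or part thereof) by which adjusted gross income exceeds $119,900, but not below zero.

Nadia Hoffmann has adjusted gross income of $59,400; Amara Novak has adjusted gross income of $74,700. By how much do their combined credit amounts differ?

$1,224

Nadia ($59,400): Property Tax Rebate: 8% of the $20,400 excess over $39,000 is $1,632; credit = $5,825 − $1,632 = $4,193. Child Tax Credit: $59,400 is at or below the $119,900 threshold, so the full $3,401 applies. total $4,193 + $3,401 = $7,594
Amara ($74,700): Property Tax Rebate: 8% of the $35,700 excess over $39,000 is $2,856; credit = $5,825 − $2,856 = $2,969. Child Tax Credit: $74,700 is at or below the $119,900 threshold, so the full $3,401 applies. total $2,969 + $3,401 = $6,370
Difference: |$7,594 − $6,370| = $1,224.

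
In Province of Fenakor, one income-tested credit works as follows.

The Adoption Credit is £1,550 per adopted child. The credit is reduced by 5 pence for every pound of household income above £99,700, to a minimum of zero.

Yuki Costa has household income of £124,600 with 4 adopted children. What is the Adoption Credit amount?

£4,955

Adoption Credit: base = 4 × £1,550 = £6,200. 5% of the £24,900 excess over £99,700 is £1,245; credit = £6,200 − £1,245 = £4,955.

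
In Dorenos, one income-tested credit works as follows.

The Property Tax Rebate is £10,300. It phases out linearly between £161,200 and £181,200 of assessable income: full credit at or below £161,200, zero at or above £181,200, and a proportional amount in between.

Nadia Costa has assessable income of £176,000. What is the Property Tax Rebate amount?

Property Tax Rebate: £176,000 is £14,800 into a £20,000 phase-out range, leaving 5,200/20,000 of the credit: £10,300 × 5,200/20,000 = £2,678.

£2,678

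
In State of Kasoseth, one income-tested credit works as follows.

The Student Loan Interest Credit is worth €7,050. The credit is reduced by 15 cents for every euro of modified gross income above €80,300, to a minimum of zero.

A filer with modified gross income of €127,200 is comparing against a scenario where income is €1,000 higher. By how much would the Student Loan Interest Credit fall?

€15

At €127,200 — 15% of the €46,900 excess over €80,300 is €7,035; credit = €7,050 − €7,035 = €15.
At €128,200 — 15% of the €47,900 excess over €80,300 is €7,185 ≥ base, so the credit is €0.
Lost: €15 − €0 = €15.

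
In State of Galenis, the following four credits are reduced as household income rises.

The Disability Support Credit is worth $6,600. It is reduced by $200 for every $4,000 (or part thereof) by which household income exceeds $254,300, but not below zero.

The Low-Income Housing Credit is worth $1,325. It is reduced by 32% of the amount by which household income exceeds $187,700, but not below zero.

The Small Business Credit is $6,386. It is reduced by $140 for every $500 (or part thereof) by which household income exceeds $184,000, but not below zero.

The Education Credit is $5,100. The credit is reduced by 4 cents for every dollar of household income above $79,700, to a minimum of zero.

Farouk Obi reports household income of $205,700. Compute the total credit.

$6,886

Disability Support Credit: $205,700 is at or below the $254,300 threshold, so the full $6,600 applies.
Low-Income Housing Credit: 32% of the $18,000 excess over $187,700 is $5,760 ≥ base, so the credit is $0.
Small Business Credit: income exceeds $184,000 by $21,700, which is 44 full-or-partial $500 increments; reduction = 44 × $140 = $6,160, leaving $226.
Education Credit: 4% of the $126,000 excess over $79,700 is $5,040; credit = $5,100 − $5,040 = $60.
Total: $6,600 + $0 + $226 + $60 = $6,886.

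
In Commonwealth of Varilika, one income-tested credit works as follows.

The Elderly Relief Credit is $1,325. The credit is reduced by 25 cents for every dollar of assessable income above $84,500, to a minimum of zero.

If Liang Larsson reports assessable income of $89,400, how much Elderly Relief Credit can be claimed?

Elderly Relief Credit: 25% of the $4,900 excess over $84,500 is $1,225; credit = $1,325 − $1,225 = $100.

$100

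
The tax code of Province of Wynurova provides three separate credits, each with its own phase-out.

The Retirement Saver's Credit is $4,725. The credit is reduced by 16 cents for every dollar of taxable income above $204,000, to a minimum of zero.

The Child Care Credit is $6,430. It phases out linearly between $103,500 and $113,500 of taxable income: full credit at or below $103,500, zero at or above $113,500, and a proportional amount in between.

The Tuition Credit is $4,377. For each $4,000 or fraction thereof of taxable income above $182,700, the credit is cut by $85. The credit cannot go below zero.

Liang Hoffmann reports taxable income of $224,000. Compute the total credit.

Retirement Saver's Credit: 16% of the $20,000 excess over $204,000 is $3,200; credit = $4,725 − $3,200 = $1,525.
Child Care Credit: $224,000 is at or above $113,500, so the credit is $0.
Tuition Credit: income exceeds $182,700 by $41,300, which is 11 full-or-partial $4,000 increments; reduction = 11 × $85 = $935, leaving $3,442.
Total: $1,525 + $0 + $3,442 = $4,967.

$4,967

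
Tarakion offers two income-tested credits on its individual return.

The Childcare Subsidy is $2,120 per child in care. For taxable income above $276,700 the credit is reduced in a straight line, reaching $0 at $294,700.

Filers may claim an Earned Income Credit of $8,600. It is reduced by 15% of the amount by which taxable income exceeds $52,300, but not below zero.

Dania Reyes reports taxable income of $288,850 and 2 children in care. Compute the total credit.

Childcare Subsidy: base = 2 × $2,120 = $4,240. $288,850 is $12,150 into a $18,000 phase-out range, leaving 5,850/18,000 of the credit: $4,240 × 5,850/18,000 = $1,378.
Earned Income Credit: 15% of the $236,550 excess over $52,300 is $35,482.50 ≥ base, so the credit is $0.
Total: $1,378 + $0 = $1,378.

$1,378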